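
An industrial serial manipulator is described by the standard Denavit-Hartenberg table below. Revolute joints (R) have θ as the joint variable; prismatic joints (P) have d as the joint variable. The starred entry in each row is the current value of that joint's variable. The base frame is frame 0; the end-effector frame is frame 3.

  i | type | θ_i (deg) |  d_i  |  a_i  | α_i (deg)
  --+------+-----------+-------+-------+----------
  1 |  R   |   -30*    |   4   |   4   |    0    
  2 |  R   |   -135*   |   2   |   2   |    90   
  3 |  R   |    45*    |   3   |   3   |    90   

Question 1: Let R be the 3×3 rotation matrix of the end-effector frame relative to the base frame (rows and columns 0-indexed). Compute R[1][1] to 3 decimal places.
0.966

End-effector y-axis (col 1 of R) = (-0.2588,0.9659,0.0000)
R[1][1] = 0.9659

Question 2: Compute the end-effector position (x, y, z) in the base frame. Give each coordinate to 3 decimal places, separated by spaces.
-1.293 -0.169 8.121

after link 1: o_1 = (3.4641, -2.0000, 4.0000)
after link 2: o_2 = (1.5322, -2.5176, 6.0000)
after link 3: o_3 = (-1.2932, -0.1689, 8.1213)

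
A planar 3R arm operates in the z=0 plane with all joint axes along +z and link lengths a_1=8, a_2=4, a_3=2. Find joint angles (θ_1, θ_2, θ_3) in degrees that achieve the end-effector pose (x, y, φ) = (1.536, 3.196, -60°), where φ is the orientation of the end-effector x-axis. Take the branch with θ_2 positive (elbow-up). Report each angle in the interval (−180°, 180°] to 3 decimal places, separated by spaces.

60.000 150.002 89.998

wrist centre = target − a_3·(cos φ, sin φ) = (0.5360, 4.9281)
cos θ_2 = (24.5730−8²−4²)/(2·8·4) = -0.8660; θ_2 = 150.0025° (elbow-up)
β = atan2(4.9281,0.5360) = 83.7926°; ψ = atan2(1.9998,4.5358) = 23.7928°
θ_1 = β − ψ = 59.9998°
θ_3 = φ − θ_1 − θ_2 = 89.9977° (wrapped to (-180°,180°])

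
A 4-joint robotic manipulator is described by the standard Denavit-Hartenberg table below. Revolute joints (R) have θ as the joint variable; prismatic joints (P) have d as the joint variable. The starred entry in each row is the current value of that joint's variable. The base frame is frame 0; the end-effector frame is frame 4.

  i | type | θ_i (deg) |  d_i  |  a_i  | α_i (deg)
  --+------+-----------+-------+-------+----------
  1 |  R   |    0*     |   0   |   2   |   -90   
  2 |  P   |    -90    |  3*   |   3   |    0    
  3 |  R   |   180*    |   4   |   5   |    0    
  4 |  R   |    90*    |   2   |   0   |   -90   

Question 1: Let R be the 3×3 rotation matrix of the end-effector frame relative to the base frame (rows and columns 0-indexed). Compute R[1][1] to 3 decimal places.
-1.000

End-effector y-axis (col 1 of R) = (-0.0000,-1.0000,-0.0000)
R[1][1] = -1.0000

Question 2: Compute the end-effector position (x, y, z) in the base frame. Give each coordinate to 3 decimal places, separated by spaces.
2.000 9.000 -2.000

after link 1: o_1 = (2.0000, 0.0000, 0.0000)
after link 2: o_2 = (2.0000, 3.0000, 3.0000)
after link 3: o_3 = (2.0000, 7.0000, -2.0000)
after link 4: o_4 = (2.0000, 9.0000, -2.0000)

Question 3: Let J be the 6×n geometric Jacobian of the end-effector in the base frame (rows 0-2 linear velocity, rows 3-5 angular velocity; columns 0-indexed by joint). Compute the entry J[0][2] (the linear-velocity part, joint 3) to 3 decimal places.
axis z_2 = (0.0000,1.0000,0.0000); lever o_n−o_2 = (0.0000,6.0000,-5.0000)
cross product → J_v[:, 2] = (-5.0000,0.0000,-0.0000)
J_ω[:, 2] = z_2
entry J[0][2] = -5.0000

-5.000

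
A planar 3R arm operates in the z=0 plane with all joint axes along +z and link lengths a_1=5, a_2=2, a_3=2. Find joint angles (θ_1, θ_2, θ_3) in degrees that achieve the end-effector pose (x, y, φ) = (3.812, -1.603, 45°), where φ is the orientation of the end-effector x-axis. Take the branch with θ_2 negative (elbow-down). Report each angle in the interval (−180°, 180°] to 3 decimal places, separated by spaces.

wrist centre = target − a_3·(cos φ, sin φ) = (2.3978, -3.0172)
cos θ_2 = (14.8530−5²−2²)/(2·5·2) = -0.7074; θ_2 = -135.0199° (elbow-down)
β = atan2(-3.0172,2.3978) = -51.5258°; ψ = atan2(-1.4137,3.5853) = -21.5199°
θ_1 = β − ψ = -30.0059°
θ_3 = φ − θ_1 − θ_2 = -149.9742° (wrapped to (-180°,180°])

-30.006 -135.020 -149.974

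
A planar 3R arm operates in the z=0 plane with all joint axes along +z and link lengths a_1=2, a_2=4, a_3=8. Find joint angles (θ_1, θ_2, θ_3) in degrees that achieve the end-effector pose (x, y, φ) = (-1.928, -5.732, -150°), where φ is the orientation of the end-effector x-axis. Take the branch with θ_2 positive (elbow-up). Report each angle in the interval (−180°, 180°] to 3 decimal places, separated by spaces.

wrist centre = target − a_3·(cos φ, sin φ) = (5.0002, -1.7320)
cos θ_2 = (28.0019−2²−4²)/(2·2·4) = 0.5001; θ_2 = 59.9923° (elbow-up)
β = atan2(-1.7320,5.0002) = -19.1054°; ψ = atan2(3.4638,4.0005) = 40.8879°
θ_1 = β − ψ = -59.9933°
θ_3 = φ − θ_1 − θ_2 = -149.9990° (wrapped to (-180°,180°])

-59.993 59.992 -149.999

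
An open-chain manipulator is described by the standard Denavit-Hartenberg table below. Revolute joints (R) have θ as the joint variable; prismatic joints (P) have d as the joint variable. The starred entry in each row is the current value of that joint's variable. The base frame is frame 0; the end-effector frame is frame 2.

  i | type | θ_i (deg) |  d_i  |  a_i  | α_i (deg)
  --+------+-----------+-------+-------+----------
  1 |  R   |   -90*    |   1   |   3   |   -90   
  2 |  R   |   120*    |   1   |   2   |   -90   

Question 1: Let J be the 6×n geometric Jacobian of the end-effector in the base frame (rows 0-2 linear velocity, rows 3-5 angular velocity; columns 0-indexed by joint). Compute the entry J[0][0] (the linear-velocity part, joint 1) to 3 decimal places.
axis z_0 = ẑ; lever o_n−o_0 = (1.0000,-2.0000,-0.7321)
cross product → J_v[:, 0] = (2.0000,1.0000,-0.0000)
J_ω[:, 0] = z_0
entry J[0][0] = 2.0000

2.000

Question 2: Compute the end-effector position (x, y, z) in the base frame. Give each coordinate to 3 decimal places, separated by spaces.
1.000 -2.000 -0.732

after link 1: o_1 = (0.0000, -3.0000, 1.0000)
after link 2: o_2 = (1.0000, -2.0000, -0.7321)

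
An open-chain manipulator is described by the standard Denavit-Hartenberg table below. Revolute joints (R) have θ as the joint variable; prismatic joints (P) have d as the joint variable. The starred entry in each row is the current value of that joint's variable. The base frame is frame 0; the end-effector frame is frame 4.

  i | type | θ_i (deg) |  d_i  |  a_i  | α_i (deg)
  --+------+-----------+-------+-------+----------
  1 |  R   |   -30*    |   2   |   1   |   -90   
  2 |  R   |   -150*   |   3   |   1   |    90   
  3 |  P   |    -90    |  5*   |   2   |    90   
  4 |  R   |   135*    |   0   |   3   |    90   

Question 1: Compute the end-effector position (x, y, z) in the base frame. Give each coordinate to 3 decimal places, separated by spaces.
after link 1: o_1 = (0.8660, -0.5000, 2.0000)
after link 2: o_2 = (1.6160, 2.5311, 2.5000)
after link 3: o_3 = (-1.5490, 2.0490, -1.8301)
after link 4: o_4 = (-1.4069, 4.4165, -3.6672)

-1.407 4.416 -3.667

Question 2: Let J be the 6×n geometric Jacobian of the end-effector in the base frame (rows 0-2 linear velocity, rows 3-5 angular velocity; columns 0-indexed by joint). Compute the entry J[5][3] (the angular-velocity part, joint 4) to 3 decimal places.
axis z_3 = (0.7500,-0.4330,-0.5000); lever o_n−o_3 = (0.1421,2.3674,-1.8371)
cross product → J_v[:, 3] = (1.9792,1.3068,1.8371)
J_ω[:, 3] = z_3
entry J[5][3] = -0.5000

-0.500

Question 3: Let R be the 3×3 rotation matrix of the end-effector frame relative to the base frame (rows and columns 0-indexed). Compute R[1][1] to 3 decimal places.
-0.433

End-effector y-axis (col 1 of R) = (0.7500,-0.4330,-0.5000)
R[1][1] = -0.4330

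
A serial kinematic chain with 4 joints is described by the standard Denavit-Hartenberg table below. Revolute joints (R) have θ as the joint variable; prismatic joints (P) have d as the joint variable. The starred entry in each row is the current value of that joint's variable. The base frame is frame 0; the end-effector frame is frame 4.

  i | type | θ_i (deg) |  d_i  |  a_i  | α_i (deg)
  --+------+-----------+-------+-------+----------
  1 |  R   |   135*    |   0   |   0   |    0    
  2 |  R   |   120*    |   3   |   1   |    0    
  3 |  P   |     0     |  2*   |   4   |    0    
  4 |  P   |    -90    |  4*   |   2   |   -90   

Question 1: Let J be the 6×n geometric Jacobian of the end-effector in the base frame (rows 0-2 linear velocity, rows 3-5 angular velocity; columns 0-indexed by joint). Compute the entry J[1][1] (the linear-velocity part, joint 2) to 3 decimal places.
-3.226

axis z_1 = (0.0000,0.0000,1.0000); lever o_n−o_1 = (-3.2259,-4.3120,9.0000)
cross product → J_v[:, 1] = (4.3120,-3.2259,0.0000)
J_ω[:, 1] = z_1
entry J[1][1] = -3.2259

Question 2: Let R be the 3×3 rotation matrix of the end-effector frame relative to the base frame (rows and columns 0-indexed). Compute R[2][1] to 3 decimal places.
End-effector y-axis (col 1 of R) = (-0.0000,-0.0000,-1.0000)
R[2][1] = -1.0000

-1.000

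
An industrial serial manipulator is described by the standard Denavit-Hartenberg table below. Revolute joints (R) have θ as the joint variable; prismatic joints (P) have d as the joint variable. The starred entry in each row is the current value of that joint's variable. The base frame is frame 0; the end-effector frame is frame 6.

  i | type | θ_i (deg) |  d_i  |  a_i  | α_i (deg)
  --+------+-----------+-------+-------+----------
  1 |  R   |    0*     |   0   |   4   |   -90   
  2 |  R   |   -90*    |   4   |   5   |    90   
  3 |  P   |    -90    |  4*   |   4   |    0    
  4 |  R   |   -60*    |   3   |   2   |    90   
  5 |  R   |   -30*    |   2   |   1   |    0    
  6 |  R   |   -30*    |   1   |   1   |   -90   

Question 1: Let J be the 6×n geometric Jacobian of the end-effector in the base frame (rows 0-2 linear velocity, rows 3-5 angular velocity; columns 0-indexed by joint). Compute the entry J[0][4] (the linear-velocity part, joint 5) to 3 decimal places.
-1.366

axis z_4 = (-0.0000,0.8660,-0.5000); lever o_n−o_4 = (1.3660,1.9151,-2.6830)
cross product → J_v[:, 4] = (-1.3660,-0.6830,-1.1830)
J_ω[:, 4] = z_4
entry J[0][4] = -1.3660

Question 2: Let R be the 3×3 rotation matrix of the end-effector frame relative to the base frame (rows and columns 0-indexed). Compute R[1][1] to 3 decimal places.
-0.866

End-effector y-axis (col 1 of R) = (0.0000,-0.8660,0.5000)
R[1][1] = -0.8660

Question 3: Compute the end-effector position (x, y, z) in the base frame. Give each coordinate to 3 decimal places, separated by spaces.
after link 1: o_1 = (4.0000, 0.0000, 0.0000)
after link 2: o_2 = (4.0000, 4.0000, 5.0000)
after link 3: o_3 = (-0.0000, -0.0000, 5.0000)
after link 4: o_4 = (-3.0000, -1.0000, 3.2679)
after link 5: o_5 = (-2.5000, 0.2990, 1.5179)
after link 6: o_6 = (-1.6340, 0.9151, 0.5849)

-1.634 0.915 0.585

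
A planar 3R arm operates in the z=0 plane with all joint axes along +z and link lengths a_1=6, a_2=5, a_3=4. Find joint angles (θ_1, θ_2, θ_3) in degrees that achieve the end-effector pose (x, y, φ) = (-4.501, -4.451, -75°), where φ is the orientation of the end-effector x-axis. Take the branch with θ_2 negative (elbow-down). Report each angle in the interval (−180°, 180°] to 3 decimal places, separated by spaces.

wrist centre = target − a_3·(cos φ, sin φ) = (-5.5363, -0.5873)
cos θ_2 = (30.9953−6²−5²)/(2·6·5) = -0.5001; θ_2 = -120.0052° (elbow-down)
β = atan2(-0.5873,-5.5363) = -173.9446°; ψ = atan2(-4.3299,3.4996) = -51.0534°
θ_1 = β − ψ = -122.8912°
θ_3 = φ − θ_1 − θ_2 = 167.8964° (wrapped to (-180°,180°])

-122.891 -120.005 167.896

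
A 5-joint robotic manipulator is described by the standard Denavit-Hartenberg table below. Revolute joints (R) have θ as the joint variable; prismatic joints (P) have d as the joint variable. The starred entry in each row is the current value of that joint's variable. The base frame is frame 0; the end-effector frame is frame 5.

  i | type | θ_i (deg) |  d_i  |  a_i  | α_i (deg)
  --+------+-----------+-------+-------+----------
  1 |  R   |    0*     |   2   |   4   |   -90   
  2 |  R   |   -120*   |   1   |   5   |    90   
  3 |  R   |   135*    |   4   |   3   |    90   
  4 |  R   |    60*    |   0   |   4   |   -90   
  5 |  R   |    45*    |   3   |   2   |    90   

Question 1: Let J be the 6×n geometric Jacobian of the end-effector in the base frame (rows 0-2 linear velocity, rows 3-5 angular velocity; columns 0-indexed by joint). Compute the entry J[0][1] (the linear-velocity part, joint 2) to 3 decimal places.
-3.534

axis z_1 = (0.0000,1.0000,0.0000); lever o_n−o_1 = (-9.7246,2.1984,-3.5342)
cross product → J_v[:, 1] = (-3.5342,-0.0000,9.7246)
J_ω[:, 1] = z_1
entry J[0][1] = -3.5342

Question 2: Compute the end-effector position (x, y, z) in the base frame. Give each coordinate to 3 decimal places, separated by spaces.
after link 1: o_1 = (4.0000, 0.0000, 2.0000)
after link 2: o_2 = (1.5000, 1.0000, 6.3301)
after link 3: o_3 = (-0.9034, 3.1213, 2.4930)
after link 4: o_4 = (-3.1963, 4.5355, -0.4638)
after link 5: o_5 = (-5.7246, 2.1984, -1.5342)

-5.725 2.198 -1.534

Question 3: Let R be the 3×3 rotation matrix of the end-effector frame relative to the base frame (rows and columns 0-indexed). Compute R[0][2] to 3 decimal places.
End-effector z-axis (col 2 of R) = (-0.6553,0.7500,-0.0897)
R[0][2] = -0.6553

-0.655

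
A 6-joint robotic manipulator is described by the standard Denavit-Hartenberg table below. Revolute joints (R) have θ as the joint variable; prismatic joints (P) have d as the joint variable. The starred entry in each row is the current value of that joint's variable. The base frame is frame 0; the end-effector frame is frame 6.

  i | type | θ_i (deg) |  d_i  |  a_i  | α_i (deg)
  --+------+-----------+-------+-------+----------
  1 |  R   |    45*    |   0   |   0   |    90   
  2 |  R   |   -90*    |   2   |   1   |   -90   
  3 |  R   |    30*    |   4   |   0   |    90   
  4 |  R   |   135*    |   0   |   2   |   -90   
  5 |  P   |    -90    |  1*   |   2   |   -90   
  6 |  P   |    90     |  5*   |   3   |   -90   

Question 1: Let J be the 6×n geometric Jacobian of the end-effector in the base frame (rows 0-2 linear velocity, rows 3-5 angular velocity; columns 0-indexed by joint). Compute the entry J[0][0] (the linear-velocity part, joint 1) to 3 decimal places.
-3.439

axis z_0 = ẑ; lever o_n−o_0 = (11.2174,3.4395,1.0619)
cross product → J_v[:, 0] = (-3.4395,11.2174,0.0000)
J_ω[:, 0] = z_0
entry J[0][0] = -3.4395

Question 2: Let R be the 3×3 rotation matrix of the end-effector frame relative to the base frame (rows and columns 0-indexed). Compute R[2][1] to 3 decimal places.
End-effector y-axis (col 1 of R) = (-0.7500,-0.2500,-0.6124)
R[2][1] = -0.6124

-0.612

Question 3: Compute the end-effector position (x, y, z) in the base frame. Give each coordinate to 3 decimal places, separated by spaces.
11.217 3.439 1.062

after link 1: o_1 = (0.0000, 0.0000, 0.0000)
after link 2: o_2 = (1.4142, -1.4142, -1.0000)
after link 3: o_3 = (4.2426, 1.4142, -1.0000)
after link 4: o_4 = (5.7426, 1.9142, 0.2247)
after link 5: o_5 = (6.7174, -0.0605, -0.1629)
after link 6: o_6 = (11.2174, 3.4395, 1.0619)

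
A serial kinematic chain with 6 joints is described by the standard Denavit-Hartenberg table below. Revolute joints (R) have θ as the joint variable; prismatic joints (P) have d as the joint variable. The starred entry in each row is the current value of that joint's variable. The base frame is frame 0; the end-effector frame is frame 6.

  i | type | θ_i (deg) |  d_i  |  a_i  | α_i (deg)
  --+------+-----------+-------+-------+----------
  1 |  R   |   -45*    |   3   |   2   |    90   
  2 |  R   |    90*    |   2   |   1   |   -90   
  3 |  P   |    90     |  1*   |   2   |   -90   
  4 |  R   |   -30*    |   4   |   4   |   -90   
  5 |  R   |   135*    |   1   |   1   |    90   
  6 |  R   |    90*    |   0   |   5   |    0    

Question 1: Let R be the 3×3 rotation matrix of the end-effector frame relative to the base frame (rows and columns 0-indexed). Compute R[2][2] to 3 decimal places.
0.707

End-effector z-axis (col 2 of R) = (0.1830,0.6830,0.7071)
R[2][2] = 0.7071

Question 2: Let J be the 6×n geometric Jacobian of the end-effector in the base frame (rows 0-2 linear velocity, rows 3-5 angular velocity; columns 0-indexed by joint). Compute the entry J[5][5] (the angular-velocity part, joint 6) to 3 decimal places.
0.707

axis z_5 = (0.1830,0.6830,0.7071); lever o_n−o_5 = (4.8296,-1.2941,-0.0000)
cross product → J_v[:, 5] = (0.9151,3.4151,-3.5355)
J_ω[:, 5] = z_5
entry J[5][5] = 0.7071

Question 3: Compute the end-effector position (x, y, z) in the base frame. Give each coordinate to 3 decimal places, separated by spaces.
7.355 0.921 0.707

after link 1: o_1 = (1.4142, -1.4142, 3.0000)
after link 2: o_2 = (0.0000, -2.8284, 4.0000)
after link 3: o_3 = (0.7071, -0.7071, 4.0000)
after link 4: o_4 = (1.7424, 3.1566, 0.0000)
after link 5: o_5 = (2.5253, 2.2148, 0.7071)
after link 6: o_6 = (7.3549, 0.9207, 0.7071)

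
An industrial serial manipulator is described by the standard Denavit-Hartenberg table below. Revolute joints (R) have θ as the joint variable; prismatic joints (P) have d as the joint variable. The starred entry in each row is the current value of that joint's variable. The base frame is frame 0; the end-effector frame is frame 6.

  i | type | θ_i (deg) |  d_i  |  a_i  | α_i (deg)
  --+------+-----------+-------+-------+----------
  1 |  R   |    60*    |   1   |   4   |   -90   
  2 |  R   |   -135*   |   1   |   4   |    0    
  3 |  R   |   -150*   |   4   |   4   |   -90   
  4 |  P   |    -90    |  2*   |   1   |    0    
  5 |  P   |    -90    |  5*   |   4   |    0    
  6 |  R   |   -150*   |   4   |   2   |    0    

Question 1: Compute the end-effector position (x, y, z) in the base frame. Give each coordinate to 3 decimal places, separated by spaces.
after link 1: o_1 = (2.0000, 3.4641, 1.0000)
after link 2: o_2 = (-0.2802, 1.5146, 3.8284)
after link 3: o_3 = (-3.2267, 4.4112, -0.0353)
after link 4: o_4 = (-5.0587, 3.2382, -0.5529)
after link 5: o_5 = (-7.9911, -1.8410, 2.0167)
after link 6: o_6 = (-8.8328, -5.2988, -0.6916)

-8.833 -5.299 -0.692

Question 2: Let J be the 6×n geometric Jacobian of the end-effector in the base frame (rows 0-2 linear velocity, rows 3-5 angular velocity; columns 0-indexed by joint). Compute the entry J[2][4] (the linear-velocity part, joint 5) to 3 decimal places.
prismatic axis z_4 = (-0.4830,-0.8365,-0.2588)
J_v[:, 4] = z_4; J_ω[:, 4] = (0,0,0)
entry J[2][4] = -0.2588

-0.259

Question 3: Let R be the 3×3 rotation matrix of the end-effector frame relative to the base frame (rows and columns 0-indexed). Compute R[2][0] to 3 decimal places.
-0.837

End-effector x-axis (col 0 of R) = (0.5451,-0.0559,-0.8365)
R[2][0] = -0.8365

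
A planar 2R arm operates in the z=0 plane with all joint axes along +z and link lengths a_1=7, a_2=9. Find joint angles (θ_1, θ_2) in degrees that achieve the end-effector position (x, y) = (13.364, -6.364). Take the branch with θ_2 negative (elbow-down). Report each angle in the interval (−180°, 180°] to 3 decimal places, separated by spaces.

cos θ_2 = (219.0970−7²−9²)/(2·7·9) = 0.7071; θ_2 = -44.9990° (elbow-down)
β = atan2(-6.3640,13.3640) = -25.4640°; ψ = atan2(-6.3639,13.3641) = -25.4634°
θ_1 = β − ψ = -0.0006°

-0.001 -44.999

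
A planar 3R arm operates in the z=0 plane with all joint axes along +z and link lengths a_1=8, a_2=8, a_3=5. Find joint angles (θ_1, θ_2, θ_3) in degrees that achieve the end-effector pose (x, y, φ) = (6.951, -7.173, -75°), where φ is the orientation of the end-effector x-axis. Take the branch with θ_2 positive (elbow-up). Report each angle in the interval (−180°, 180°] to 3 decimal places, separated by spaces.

-90.001 134.999 -119.998

wrist centre = target − a_3·(cos φ, sin φ) = (5.6569, -2.3434)
cos θ_2 = (37.4920−8²−8²)/(2·8·8) = -0.7071; θ_2 = 134.9990° (elbow-up)
β = atan2(-2.3434,5.6569) = -22.5018°; ψ = atan2(5.6570,2.3432) = 67.4995°
θ_1 = β − ψ = -90.0013°
θ_3 = φ − θ_1 − θ_2 = -119.9977° (wrapped to (-180°,180°])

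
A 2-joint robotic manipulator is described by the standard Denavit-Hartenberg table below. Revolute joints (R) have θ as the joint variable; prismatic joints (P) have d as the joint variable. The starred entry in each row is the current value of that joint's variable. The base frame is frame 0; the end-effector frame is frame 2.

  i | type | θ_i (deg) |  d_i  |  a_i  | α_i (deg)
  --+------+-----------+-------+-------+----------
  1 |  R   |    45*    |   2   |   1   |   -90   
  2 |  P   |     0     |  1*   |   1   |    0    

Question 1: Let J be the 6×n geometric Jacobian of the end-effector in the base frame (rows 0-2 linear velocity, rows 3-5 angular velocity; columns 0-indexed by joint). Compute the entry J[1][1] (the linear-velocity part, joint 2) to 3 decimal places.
0.707

prismatic axis z_1 = (-0.7071,0.7071,0.0000)
J_v[:, 1] = z_1; J_ω[:, 1] = (0,0,0)
entry J[1][1] = 0.7071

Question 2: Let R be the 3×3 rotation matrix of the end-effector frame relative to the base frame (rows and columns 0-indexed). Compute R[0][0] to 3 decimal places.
0.707

End-effector x-axis (col 0 of R) = (0.7071,0.7071,0.0000)
R[0][0] = 0.7071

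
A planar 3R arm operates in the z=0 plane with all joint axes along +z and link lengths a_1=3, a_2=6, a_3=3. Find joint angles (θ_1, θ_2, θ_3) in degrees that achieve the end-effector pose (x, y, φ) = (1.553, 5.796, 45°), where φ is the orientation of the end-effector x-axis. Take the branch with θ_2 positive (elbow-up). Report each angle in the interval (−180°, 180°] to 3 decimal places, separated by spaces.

wrist centre = target − a_3·(cos φ, sin φ) = (-0.5683, 3.6747)
cos θ_2 = (13.8263−3²−6²)/(2·3·6) = -0.8659; θ_2 = 149.9899° (elbow-up)
β = atan2(3.6747,-0.5683) = 98.7916°; ψ = atan2(3.0009,-2.1956) = 126.1911°
θ_1 = β − ψ = -27.3995°
θ_3 = φ − θ_1 − θ_2 = -77.5904° (wrapped to (-180°,180°])

-27.399 149.990 -77.590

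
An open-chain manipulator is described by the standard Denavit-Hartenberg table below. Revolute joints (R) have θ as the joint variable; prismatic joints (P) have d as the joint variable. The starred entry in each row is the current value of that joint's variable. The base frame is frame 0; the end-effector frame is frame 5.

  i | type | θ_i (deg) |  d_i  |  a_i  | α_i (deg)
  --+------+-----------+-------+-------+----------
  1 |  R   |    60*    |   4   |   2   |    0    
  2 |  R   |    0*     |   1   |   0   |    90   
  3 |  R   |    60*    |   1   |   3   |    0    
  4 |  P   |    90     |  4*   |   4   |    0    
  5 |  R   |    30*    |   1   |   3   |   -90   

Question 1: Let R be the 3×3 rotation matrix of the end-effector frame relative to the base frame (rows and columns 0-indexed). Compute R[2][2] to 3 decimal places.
End-effector z-axis (col 2 of R) = (-0.0000,-0.0000,-1.0000)
R[2][2] = -1.0000

-1.000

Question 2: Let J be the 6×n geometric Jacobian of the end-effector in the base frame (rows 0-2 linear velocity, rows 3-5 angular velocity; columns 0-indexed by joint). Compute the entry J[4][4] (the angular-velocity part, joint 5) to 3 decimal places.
-0.500

axis z_4 = (0.8660,-0.5000,0.0000); lever o_n−o_4 = (-0.6340,-3.0981,0.0000)
cross product → J_v[:, 4] = (0.0000,-0.0000,-3.0000)
J_ω[:, 4] = z_4
entry J[4][4] = -0.5000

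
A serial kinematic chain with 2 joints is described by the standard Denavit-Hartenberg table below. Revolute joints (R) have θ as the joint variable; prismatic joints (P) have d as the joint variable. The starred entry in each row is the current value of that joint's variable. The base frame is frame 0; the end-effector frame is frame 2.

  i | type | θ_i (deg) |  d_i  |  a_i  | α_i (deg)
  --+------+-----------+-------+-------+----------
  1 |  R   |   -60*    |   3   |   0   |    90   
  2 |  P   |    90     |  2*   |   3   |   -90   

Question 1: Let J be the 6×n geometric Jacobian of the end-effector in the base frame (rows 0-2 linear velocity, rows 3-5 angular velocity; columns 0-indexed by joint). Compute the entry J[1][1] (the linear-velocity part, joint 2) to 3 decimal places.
-0.500

prismatic axis z_1 = (-0.8660,-0.5000,0.0000)
J_v[:, 1] = z_1; J_ω[:, 1] = (0,0,0)
entry J[1][1] = -0.5000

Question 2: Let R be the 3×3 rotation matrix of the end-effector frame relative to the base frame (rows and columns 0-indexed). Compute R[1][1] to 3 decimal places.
End-effector y-axis (col 1 of R) = (0.8660,0.5000,-0.0000)
R[1][1] = 0.5000

0.500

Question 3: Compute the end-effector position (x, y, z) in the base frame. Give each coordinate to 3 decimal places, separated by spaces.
after link 1: o_1 = (0.0000, 0.0000, 3.0000)
after link 2: o_2 = (-1.7321, -1.0000, 6.0000)

-1.732 -1.000 6.000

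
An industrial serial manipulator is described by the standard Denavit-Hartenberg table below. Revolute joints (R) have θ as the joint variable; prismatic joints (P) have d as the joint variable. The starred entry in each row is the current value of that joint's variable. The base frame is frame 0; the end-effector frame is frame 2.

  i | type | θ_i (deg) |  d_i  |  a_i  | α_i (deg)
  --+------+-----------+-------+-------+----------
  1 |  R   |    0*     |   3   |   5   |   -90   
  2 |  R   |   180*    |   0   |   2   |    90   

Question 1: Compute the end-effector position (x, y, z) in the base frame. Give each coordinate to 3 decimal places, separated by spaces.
after link 1: o_1 = (5.0000, 0.0000, 3.0000)
after link 2: o_2 = (3.0000, 0.0000, 3.0000)

3.000 0.000 3.000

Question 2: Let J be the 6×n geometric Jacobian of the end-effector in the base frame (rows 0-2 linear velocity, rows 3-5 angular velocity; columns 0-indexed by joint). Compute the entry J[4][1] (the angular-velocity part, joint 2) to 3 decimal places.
axis z_1 = (0.0000,1.0000,0.0000); lever o_n−o_1 = (-2.0000,0.0000,-0.0000)
cross product → J_v[:, 1] = (-0.0000,-0.0000,2.0000)
J_ω[:, 1] = z_1
entry J[4][1] = 1.0000

1.000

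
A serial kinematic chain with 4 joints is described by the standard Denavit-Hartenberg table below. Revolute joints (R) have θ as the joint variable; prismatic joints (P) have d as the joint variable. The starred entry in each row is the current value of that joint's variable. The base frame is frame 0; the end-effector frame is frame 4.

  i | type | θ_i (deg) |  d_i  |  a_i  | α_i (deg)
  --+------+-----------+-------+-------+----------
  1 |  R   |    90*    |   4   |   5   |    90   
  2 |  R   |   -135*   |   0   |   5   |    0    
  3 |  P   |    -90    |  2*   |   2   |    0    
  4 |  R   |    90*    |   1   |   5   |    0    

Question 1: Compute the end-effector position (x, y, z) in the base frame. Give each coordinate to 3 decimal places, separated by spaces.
after link 1: o_1 = (0.0000, 5.0000, 4.0000)
after link 2: o_2 = (0.0000, 1.4645, 0.4645)
after link 3: o_3 = (2.0000, 0.0503, 1.8787)
after link 4: o_4 = (3.0000, -3.4853, -1.6569)

3.000 -3.485 -1.657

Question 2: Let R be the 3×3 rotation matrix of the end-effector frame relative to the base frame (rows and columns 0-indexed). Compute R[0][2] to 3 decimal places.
1.000

End-effector z-axis (col 2 of R) = (1.0000,-0.0000,0.0000)
R[0][2] = 1.0000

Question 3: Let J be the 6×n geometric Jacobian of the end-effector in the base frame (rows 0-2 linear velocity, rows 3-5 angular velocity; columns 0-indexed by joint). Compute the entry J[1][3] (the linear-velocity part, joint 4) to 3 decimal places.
axis z_3 = (1.0000,-0.0000,0.0000); lever o_n−o_3 = (1.0000,-3.5355,-3.5355)
cross product → J_v[:, 3] = (0.0000,3.5355,-3.5355)
J_ω[:, 3] = z_3
entry J[1][3] = 3.5355

3.536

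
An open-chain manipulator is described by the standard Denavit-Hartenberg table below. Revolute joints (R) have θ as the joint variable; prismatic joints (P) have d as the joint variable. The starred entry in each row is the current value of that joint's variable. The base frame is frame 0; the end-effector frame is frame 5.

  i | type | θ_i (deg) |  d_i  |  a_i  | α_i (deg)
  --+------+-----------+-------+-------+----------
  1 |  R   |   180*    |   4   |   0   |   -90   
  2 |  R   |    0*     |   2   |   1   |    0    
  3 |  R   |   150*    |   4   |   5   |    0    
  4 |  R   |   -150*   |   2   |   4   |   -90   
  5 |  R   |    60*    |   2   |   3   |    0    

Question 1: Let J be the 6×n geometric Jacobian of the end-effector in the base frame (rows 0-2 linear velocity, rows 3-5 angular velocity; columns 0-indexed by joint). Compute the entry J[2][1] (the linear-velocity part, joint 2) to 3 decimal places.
-2.170

axis z_1 = (-0.0000,-1.0000,0.0000); lever o_n−o_1 = (-2.1699,-5.4019,-4.5000)
cross product → J_v[:, 1] = (4.5000,-0.0000,-2.1699)
J_ω[:, 1] = z_1
entry J[2][1] = -2.1699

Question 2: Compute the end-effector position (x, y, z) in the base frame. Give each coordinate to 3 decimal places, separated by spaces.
after link 1: o_1 = (0.0000, 0.0000, 4.0000)
after link 2: o_2 = (-1.0000, -2.0000, 4.0000)
after link 3: o_3 = (3.3301, -6.0000, 1.5000)
after link 4: o_4 = (-0.6699, -8.0000, 1.5000)
after link 5: o_5 = (-2.1699, -5.4019, -0.5000)

-2.170 -5.402 -0.500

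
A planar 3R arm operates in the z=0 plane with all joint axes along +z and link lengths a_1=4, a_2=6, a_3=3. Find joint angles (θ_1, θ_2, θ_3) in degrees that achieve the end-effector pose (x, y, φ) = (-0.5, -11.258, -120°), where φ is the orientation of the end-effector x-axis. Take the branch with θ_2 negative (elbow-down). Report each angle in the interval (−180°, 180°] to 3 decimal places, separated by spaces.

-46.821 -60.008 -13.171

wrist centre = target − a_3·(cos φ, sin φ) = (1.0000, -8.6599)
cos θ_2 = (75.9943−4²−6²)/(2·4·6) = 0.4999; θ_2 = -60.0079° (elbow-down)
β = atan2(-8.6599,1.0000) = -83.4130°; ψ = atan2(-5.1966,6.9993) = -36.5918°
θ_1 = β − ψ = -46.8212°
θ_3 = φ − θ_1 − θ_2 = -13.1709° (wrapped to (-180°,180°])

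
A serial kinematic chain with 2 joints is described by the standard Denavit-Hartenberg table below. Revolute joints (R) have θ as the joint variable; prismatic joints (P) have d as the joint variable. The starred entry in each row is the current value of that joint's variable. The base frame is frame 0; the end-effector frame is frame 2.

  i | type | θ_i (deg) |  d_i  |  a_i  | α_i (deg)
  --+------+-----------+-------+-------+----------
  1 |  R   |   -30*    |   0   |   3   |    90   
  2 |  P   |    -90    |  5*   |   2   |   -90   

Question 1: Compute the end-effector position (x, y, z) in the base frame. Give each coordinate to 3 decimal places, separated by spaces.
after link 1: o_1 = (2.5981, -1.5000, 0.0000)
after link 2: o_2 = (0.0981, -5.8301, -2.0000)

0.098 -5.830 -2.000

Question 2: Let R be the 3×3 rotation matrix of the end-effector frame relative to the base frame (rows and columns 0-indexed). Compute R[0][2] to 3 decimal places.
0.866

End-effector z-axis (col 2 of R) = (0.8660,-0.5000,0.0000)
R[0][2] = 0.8660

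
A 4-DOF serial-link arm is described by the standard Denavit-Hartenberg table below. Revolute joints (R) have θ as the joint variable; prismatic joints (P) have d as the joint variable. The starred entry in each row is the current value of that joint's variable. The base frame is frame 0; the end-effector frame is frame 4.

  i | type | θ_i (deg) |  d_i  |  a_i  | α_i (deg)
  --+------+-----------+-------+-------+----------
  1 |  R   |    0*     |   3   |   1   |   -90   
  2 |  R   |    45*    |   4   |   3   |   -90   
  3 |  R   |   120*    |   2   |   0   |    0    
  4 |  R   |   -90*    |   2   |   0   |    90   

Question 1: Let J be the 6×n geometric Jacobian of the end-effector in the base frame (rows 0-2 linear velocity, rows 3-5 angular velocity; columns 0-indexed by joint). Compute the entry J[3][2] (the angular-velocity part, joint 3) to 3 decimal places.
axis z_2 = (-0.7071,0.0000,-0.7071); lever o_n−o_2 = (-2.8284,0.0000,-2.8284)
cross product → J_v[:, 2] = (-0.0000,0.0000,0.0000)
J_ω[:, 2] = z_2
entry J[3][2] = -0.7071

-0.707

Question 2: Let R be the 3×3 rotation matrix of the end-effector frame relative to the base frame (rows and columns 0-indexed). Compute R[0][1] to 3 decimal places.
End-effector y-axis (col 1 of R) = (-0.7071,0.0000,-0.7071)
R[0][1] = -0.7071

-0.707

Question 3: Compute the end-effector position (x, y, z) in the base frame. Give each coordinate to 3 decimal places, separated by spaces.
0.293 4.000 -1.950

after link 1: o_1 = (1.0000, 0.0000, 3.0000)
after link 2: o_2 = (3.1213, 4.0000, 0.8787)
after link 3: o_3 = (1.7071, 4.0000, -0.5355)
after link 4: o_4 = (0.2929, 4.0000, -1.9497)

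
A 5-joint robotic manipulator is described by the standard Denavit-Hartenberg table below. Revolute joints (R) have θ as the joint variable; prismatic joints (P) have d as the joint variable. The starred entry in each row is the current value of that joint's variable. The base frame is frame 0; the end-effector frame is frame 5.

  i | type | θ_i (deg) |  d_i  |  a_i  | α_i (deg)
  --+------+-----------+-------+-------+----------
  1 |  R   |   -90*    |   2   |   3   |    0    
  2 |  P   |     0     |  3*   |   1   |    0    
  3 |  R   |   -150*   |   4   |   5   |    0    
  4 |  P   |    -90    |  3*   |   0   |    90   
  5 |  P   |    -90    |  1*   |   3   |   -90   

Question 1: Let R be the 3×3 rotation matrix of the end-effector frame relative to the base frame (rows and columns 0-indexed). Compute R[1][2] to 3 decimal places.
0.500

End-effector z-axis (col 2 of R) = (0.8660,0.5000,0.0000)
R[1][2] = 0.5000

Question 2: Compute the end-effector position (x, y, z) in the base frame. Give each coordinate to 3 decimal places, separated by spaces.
-2.000 -0.536 9.000

after link 1: o_1 = (0.0000, -3.0000, 2.0000)
after link 2: o_2 = (0.0000, -4.0000, 5.0000)
after link 3: o_3 = (-2.5000, 0.3301, 9.0000)
after link 4: o_4 = (-2.5000, 0.3301, 12.0000)
after link 5: o_5 = (-2.0000, -0.5359, 9.0000)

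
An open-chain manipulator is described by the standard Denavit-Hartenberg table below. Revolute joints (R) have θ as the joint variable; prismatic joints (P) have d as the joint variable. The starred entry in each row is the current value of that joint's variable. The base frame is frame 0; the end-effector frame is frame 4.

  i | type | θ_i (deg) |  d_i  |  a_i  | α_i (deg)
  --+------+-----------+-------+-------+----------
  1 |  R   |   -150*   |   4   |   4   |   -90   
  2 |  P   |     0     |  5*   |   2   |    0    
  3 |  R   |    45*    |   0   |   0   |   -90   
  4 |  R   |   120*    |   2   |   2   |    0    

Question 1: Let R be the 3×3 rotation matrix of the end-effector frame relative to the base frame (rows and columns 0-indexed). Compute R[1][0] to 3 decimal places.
End-effector x-axis (col 0 of R) = (-0.1268,0.9268,0.3536)
R[1][0] = 0.9268

0.927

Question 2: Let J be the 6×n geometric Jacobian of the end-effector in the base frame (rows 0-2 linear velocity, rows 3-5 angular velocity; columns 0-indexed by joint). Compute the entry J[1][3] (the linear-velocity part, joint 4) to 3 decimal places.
axis z_3 = (0.6124,0.3536,-0.7071); lever o_n−o_3 = (0.9711,2.5607,-0.7071)
cross product → J_v[:, 3] = (1.5607,-0.2537,1.2247)
J_ω[:, 3] = z_3
entry J[1][3] = -0.2537

-0.254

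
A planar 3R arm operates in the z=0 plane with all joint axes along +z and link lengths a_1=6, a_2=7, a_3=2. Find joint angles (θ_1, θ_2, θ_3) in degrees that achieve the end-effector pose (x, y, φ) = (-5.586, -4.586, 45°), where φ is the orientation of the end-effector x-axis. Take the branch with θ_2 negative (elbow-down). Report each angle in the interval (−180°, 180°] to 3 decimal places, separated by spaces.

wrist centre = target − a_3·(cos φ, sin φ) = (-7.0002, -6.0002)
cos θ_2 = (85.0056−6²−7²)/(2·6·7) = 0.0001; θ_2 = -89.9962° (elbow-down)
β = atan2(-6.0002,-7.0002) = -139.3986°; ψ = atan2(-7.0000,6.0005) = -49.3965°
θ_1 = β − ψ = -90.0020°
θ_3 = φ − θ_1 − θ_2 = -135.0017° (wrapped to (-180°,180°])

-90.002 -89.996 -135.002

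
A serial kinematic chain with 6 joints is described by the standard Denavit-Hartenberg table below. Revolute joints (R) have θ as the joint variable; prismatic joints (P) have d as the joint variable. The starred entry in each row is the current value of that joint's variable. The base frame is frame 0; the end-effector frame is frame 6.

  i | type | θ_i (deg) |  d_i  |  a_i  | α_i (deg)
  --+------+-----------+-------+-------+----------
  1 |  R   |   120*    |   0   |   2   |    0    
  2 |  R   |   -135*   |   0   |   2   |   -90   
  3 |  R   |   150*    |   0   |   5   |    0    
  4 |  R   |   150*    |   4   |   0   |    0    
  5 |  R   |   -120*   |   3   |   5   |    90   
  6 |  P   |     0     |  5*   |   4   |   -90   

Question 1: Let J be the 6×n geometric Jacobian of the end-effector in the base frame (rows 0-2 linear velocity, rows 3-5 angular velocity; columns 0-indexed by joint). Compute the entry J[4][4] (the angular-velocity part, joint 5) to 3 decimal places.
0.966

axis z_4 = (0.2588,0.9659,0.0000); lever o_n−o_4 = (-7.9169,5.2271,-5.0000)
cross product → J_v[:, 4] = (-4.8296,1.2941,9.0000)
J_ω[:, 4] = z_4
entry J[4][4] = 0.9659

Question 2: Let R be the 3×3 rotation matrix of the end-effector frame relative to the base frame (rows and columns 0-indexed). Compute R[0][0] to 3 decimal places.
-0.966

End-effector x-axis (col 0 of R) = (-0.9659,0.2588,0.0000)
R[0][0] = -0.9659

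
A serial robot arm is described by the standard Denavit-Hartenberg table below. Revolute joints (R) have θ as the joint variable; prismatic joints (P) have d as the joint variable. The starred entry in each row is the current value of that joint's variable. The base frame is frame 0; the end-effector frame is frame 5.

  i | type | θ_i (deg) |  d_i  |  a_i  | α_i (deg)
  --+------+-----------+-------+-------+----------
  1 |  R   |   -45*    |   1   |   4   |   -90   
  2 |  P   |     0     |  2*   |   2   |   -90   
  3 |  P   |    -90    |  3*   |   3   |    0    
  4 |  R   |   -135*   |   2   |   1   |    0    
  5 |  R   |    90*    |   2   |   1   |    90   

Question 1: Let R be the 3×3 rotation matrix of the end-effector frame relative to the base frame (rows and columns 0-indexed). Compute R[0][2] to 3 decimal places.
-1.000

End-effector z-axis (col 2 of R) = (-1.0000,-0.0000,-0.0000)
R[0][2] = -1.0000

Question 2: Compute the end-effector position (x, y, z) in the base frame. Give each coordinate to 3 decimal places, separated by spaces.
6.778 0.293 -6.000

after link 1: o_1 = (2.8284, -2.8284, 1.0000)
after link 2: o_2 = (5.6569, -2.8284, 1.0000)
after link 3: o_3 = (7.7782, -0.7071, -2.0000)
after link 4: o_4 = (6.7782, -0.7071, -4.0000)
after link 5: o_5 = (6.7782, 0.2929, -6.0000)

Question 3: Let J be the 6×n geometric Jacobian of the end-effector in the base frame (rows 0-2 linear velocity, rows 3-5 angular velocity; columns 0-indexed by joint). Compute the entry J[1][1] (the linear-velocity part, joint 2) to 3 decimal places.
0.707

prismatic axis z_1 = (0.7071,0.7071,0.0000)
J_v[:, 1] = z_1; J_ω[:, 1] = (0,0,0)
entry J[1][1] = 0.7071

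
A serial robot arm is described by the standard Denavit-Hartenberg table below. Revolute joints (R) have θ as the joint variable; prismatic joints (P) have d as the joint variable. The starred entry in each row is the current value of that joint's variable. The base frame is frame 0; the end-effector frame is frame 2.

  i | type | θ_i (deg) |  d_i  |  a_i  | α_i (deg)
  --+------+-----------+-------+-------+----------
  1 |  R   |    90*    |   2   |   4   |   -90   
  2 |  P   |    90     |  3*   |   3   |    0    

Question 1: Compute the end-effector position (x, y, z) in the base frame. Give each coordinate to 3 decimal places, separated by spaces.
-3.000 4.000 -1.000

after link 1: o_1 = (0.0000, 4.0000, 2.0000)
after link 2: o_2 = (-3.0000, 4.0000, -1.0000)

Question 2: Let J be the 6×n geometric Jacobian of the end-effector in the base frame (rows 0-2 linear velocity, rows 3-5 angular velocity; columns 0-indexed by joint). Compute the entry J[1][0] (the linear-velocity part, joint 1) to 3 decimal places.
-3.000

axis z_0 = ẑ; lever o_n−o_0 = (-3.0000,4.0000,-1.0000)
cross product → J_v[:, 0] = (-4.0000,-3.0000,0.0000)
J_ω[:, 0] = z_0
entry J[1][0] = -3.0000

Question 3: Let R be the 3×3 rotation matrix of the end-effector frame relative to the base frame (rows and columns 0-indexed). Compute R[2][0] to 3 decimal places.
-1.000

End-effector x-axis (col 0 of R) = (-0.0000,0.0000,-1.0000)
R[2][0] = -1.0000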